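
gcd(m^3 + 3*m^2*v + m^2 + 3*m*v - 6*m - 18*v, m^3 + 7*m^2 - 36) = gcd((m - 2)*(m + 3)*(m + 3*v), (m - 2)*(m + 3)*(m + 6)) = m^2 + m - 6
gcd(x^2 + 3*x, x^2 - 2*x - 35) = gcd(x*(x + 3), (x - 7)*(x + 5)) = 1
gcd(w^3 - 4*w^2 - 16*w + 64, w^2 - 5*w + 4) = w - 4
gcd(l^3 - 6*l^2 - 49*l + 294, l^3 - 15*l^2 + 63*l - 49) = l - 7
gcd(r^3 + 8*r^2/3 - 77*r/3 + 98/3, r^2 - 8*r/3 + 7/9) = r - 7/3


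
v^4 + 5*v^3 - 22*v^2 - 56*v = v*(v - 4)*(v + 2)*(v + 7)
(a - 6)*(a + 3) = a^2 - 3*a - 18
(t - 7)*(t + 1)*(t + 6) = t^3 - 43*t - 42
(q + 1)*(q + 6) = q^2 + 7*q + 6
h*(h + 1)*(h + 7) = h^3 + 8*h^2 + 7*h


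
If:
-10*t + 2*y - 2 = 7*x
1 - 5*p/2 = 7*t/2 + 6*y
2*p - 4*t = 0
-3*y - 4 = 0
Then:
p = 36/17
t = 18/17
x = -778/357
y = -4/3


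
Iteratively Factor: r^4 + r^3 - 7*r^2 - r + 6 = (r - 1)*(r^3 + 2*r^2 - 5*r - 6) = (r - 2)*(r - 1)*(r^2 + 4*r + 3) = (r - 2)*(r - 1)*(r + 3)*(r + 1)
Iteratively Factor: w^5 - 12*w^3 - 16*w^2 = (w)*(w^4 - 12*w^2 - 16*w) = w*(w + 2)*(w^3 - 2*w^2 - 8*w) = w*(w + 2)^2*(w^2 - 4*w) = w*(w - 4)*(w + 2)^2*(w)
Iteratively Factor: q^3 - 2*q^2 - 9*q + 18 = (q - 2)*(q^2 - 9) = (q - 2)*(q + 3)*(q - 3)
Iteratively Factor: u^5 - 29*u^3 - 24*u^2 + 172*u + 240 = (u - 3)*(u^4 + 3*u^3 - 20*u^2 - 84*u - 80) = (u - 3)*(u + 2)*(u^3 + u^2 - 22*u - 40) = (u - 5)*(u - 3)*(u + 2)*(u^2 + 6*u + 8) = (u - 5)*(u - 3)*(u + 2)*(u + 4)*(u + 2)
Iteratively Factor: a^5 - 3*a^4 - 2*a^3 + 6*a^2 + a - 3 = (a + 1)*(a^4 - 4*a^3 + 2*a^2 + 4*a - 3) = (a + 1)^2*(a^3 - 5*a^2 + 7*a - 3) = (a - 1)*(a + 1)^2*(a^2 - 4*a + 3) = (a - 3)*(a - 1)*(a + 1)^2*(a - 1)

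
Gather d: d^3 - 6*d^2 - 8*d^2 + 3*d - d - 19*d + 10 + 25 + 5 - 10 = d^3 - 14*d^2 - 17*d + 30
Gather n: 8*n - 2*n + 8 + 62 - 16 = 6*n + 54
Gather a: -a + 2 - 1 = 1 - a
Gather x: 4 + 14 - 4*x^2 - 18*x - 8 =-4*x^2 - 18*x + 10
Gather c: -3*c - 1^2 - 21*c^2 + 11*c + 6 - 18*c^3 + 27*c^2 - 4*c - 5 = -18*c^3 + 6*c^2 + 4*c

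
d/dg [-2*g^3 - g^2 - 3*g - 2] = -6*g^2 - 2*g - 3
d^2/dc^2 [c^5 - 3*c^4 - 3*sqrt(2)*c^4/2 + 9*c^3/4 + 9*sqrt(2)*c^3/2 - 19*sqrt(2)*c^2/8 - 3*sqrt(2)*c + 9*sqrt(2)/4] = 20*c^3 - 36*c^2 - 18*sqrt(2)*c^2 + 27*c/2 + 27*sqrt(2)*c - 19*sqrt(2)/4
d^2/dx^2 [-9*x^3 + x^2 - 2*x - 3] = 2 - 54*x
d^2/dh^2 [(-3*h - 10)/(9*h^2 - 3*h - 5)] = 18*(9*(h + 1)*(-9*h^2 + 3*h + 5) + (3*h + 10)*(6*h - 1)^2)/(-9*h^2 + 3*h + 5)^3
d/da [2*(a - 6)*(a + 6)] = 4*a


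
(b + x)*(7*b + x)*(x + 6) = 7*b^2*x + 42*b^2 + 8*b*x^2 + 48*b*x + x^3 + 6*x^2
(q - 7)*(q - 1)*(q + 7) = q^3 - q^2 - 49*q + 49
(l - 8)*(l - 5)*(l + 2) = l^3 - 11*l^2 + 14*l + 80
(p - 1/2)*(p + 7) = p^2 + 13*p/2 - 7/2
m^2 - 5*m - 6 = (m - 6)*(m + 1)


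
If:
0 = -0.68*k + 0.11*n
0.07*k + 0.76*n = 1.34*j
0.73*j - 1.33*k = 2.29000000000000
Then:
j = 6.43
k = 1.81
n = 11.17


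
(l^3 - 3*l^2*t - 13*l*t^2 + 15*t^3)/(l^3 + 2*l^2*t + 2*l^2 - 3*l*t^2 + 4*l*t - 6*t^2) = (l - 5*t)/(l + 2)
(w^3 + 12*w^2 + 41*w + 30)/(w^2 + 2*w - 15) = (w^2 + 7*w + 6)/(w - 3)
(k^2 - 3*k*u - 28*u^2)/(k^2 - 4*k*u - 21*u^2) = (k + 4*u)/(k + 3*u)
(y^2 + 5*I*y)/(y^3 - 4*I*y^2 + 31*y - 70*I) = y/(y^2 - 9*I*y - 14)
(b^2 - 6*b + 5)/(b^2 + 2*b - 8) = (b^2 - 6*b + 5)/(b^2 + 2*b - 8)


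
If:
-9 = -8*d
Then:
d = 9/8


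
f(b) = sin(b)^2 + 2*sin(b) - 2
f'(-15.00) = -0.53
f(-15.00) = -2.88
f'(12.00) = 0.78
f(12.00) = -2.79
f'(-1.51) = 0.00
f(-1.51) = -3.00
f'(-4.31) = -1.50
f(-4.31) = 0.69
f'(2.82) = -2.50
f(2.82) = -1.27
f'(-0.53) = 0.85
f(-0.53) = -2.76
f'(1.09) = 1.75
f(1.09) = 0.56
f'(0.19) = 2.33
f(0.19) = -1.59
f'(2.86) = -2.46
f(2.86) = -1.37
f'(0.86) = 2.29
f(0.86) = 0.09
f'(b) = 2*sin(b)*cos(b) + 2*cos(b)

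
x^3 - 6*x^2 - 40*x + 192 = (x - 8)*(x - 4)*(x + 6)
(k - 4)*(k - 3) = k^2 - 7*k + 12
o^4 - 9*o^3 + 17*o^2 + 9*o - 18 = (o - 6)*(o - 3)*(o - 1)*(o + 1)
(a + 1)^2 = a^2 + 2*a + 1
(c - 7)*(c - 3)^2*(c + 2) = c^4 - 11*c^3 + 25*c^2 + 39*c - 126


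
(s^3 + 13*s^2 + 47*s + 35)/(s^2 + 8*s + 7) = s + 5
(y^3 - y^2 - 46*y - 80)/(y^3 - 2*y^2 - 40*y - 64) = (y + 5)/(y + 4)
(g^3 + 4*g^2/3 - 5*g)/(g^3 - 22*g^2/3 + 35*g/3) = (3*g^2 + 4*g - 15)/(3*g^2 - 22*g + 35)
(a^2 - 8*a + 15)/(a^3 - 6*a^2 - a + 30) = 1/(a + 2)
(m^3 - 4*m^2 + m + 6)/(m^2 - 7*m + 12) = (m^2 - m - 2)/(m - 4)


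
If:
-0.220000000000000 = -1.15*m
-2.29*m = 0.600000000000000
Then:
No Solution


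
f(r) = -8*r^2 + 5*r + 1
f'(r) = 5 - 16*r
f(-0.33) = -1.52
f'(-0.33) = 10.28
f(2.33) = -30.78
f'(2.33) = -32.28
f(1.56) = -10.67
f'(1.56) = -19.96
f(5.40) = -205.28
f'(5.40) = -81.40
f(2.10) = -23.78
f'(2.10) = -28.60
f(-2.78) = -74.73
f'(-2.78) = 49.48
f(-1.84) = -35.28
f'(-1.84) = 34.44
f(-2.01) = -41.37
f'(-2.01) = 37.16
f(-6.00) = -317.00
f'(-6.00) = 101.00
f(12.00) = -1091.00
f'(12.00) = -187.00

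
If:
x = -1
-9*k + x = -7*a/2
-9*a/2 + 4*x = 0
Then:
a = -8/9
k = -37/81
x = -1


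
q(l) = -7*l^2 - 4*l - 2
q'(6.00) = -88.00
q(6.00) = -278.00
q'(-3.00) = 38.00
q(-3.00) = -53.00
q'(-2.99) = 37.86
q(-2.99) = -52.62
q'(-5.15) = 68.10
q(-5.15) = -167.06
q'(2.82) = -43.48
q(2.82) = -68.95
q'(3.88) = -58.32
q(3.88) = -122.90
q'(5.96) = -87.44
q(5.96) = -274.49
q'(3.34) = -50.76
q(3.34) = -93.45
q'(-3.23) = 41.22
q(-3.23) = -62.11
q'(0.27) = -7.78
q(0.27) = -3.59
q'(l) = -14*l - 4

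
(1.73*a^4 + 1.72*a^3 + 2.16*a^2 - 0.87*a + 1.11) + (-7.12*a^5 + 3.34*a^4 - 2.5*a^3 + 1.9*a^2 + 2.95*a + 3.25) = -7.12*a^5 + 5.07*a^4 - 0.78*a^3 + 4.06*a^2 + 2.08*a + 4.36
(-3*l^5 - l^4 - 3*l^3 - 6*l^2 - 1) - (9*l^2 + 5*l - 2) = -3*l^5 - l^4 - 3*l^3 - 15*l^2 - 5*l + 1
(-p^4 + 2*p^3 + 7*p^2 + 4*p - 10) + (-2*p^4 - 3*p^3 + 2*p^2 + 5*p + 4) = -3*p^4 - p^3 + 9*p^2 + 9*p - 6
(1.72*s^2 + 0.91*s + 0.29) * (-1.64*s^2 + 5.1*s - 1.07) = -2.8208*s^4 + 7.2796*s^3 + 2.325*s^2 + 0.5053*s - 0.3103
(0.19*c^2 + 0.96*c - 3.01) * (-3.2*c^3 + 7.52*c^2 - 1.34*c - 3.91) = -0.608*c^5 - 1.6432*c^4 + 16.5966*c^3 - 24.6645*c^2 + 0.2798*c + 11.7691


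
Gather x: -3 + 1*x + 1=x - 2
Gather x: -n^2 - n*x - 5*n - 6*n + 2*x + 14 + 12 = -n^2 - 11*n + x*(2 - n) + 26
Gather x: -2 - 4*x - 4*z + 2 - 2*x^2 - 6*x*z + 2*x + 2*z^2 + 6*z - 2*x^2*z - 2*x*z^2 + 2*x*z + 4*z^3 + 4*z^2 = x^2*(-2*z - 2) + x*(-2*z^2 - 4*z - 2) + 4*z^3 + 6*z^2 + 2*z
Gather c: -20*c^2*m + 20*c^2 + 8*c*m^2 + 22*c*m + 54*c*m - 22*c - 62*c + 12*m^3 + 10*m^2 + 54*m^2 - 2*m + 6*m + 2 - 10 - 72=c^2*(20 - 20*m) + c*(8*m^2 + 76*m - 84) + 12*m^3 + 64*m^2 + 4*m - 80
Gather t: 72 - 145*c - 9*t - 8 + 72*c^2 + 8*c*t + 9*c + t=72*c^2 - 136*c + t*(8*c - 8) + 64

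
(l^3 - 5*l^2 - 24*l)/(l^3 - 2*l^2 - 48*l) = (l + 3)/(l + 6)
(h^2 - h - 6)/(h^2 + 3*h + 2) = (h - 3)/(h + 1)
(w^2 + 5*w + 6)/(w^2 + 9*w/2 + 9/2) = 2*(w + 2)/(2*w + 3)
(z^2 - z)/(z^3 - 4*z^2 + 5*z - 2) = z/(z^2 - 3*z + 2)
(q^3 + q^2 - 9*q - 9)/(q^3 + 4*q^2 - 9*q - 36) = (q + 1)/(q + 4)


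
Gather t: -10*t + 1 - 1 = -10*t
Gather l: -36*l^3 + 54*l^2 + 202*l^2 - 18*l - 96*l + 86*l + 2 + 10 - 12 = -36*l^3 + 256*l^2 - 28*l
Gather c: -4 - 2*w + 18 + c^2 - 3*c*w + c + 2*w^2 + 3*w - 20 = c^2 + c*(1 - 3*w) + 2*w^2 + w - 6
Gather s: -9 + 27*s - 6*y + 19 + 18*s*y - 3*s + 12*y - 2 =s*(18*y + 24) + 6*y + 8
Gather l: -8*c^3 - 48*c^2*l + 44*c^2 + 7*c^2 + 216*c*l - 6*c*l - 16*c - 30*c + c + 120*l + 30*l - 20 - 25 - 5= -8*c^3 + 51*c^2 - 45*c + l*(-48*c^2 + 210*c + 150) - 50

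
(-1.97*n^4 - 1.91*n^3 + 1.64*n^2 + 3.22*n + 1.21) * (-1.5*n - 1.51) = 2.955*n^5 + 5.8397*n^4 + 0.4241*n^3 - 7.3064*n^2 - 6.6772*n - 1.8271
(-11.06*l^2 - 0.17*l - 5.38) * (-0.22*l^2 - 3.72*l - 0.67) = 2.4332*l^4 + 41.1806*l^3 + 9.2262*l^2 + 20.1275*l + 3.6046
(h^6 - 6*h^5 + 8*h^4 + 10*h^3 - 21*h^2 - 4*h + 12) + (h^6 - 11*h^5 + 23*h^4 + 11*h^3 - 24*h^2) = 2*h^6 - 17*h^5 + 31*h^4 + 21*h^3 - 45*h^2 - 4*h + 12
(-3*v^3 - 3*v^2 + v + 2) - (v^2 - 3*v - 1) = -3*v^3 - 4*v^2 + 4*v + 3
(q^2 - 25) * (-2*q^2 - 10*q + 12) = -2*q^4 - 10*q^3 + 62*q^2 + 250*q - 300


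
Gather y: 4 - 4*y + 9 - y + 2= 15 - 5*y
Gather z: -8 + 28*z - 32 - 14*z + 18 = 14*z - 22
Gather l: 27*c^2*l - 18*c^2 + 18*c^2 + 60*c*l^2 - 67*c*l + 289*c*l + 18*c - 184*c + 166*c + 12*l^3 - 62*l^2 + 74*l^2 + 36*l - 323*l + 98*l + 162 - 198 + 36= 12*l^3 + l^2*(60*c + 12) + l*(27*c^2 + 222*c - 189)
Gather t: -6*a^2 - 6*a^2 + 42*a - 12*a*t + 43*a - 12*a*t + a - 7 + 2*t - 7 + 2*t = -12*a^2 + 86*a + t*(4 - 24*a) - 14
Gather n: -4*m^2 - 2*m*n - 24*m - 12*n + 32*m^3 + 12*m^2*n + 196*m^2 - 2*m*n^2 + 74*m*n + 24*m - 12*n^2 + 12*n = 32*m^3 + 192*m^2 + n^2*(-2*m - 12) + n*(12*m^2 + 72*m)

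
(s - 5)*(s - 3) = s^2 - 8*s + 15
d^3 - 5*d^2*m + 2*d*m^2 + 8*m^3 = (d - 4*m)*(d - 2*m)*(d + m)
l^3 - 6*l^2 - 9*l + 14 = (l - 7)*(l - 1)*(l + 2)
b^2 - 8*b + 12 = (b - 6)*(b - 2)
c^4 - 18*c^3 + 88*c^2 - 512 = (c - 8)^2*(c - 4)*(c + 2)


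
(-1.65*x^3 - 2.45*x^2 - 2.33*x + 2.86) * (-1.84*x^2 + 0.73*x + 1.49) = 3.036*x^5 + 3.3035*x^4 + 0.0402000000000005*x^3 - 10.6138*x^2 - 1.3839*x + 4.2614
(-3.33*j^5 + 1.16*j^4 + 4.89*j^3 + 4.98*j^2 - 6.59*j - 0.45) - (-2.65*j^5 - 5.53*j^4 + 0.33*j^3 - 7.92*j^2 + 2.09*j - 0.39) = -0.68*j^5 + 6.69*j^4 + 4.56*j^3 + 12.9*j^2 - 8.68*j - 0.06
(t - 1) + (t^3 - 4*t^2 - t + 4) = t^3 - 4*t^2 + 3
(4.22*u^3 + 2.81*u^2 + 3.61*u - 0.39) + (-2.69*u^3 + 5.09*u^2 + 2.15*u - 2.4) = 1.53*u^3 + 7.9*u^2 + 5.76*u - 2.79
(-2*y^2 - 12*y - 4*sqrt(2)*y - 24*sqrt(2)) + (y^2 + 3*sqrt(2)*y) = -y^2 - 12*y - sqrt(2)*y - 24*sqrt(2)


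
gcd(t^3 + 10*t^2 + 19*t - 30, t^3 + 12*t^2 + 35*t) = t + 5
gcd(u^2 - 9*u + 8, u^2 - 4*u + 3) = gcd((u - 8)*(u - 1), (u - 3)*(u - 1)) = u - 1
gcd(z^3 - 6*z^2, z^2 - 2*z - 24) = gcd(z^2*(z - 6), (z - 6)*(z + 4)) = z - 6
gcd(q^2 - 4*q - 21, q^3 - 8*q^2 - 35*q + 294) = q - 7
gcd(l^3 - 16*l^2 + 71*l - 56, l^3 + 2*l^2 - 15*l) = 1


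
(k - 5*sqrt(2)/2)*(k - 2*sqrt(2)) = k^2 - 9*sqrt(2)*k/2 + 10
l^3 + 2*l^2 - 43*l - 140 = (l - 7)*(l + 4)*(l + 5)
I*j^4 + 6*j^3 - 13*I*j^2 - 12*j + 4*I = (j - 2*I)^2*(j - I)*(I*j + 1)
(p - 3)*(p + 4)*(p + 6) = p^3 + 7*p^2 - 6*p - 72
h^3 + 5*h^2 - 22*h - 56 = (h - 4)*(h + 2)*(h + 7)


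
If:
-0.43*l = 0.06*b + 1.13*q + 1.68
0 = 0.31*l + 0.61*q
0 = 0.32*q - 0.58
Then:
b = -36.58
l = -3.57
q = 1.81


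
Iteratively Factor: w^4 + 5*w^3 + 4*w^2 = (w + 1)*(w^3 + 4*w^2) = w*(w + 1)*(w^2 + 4*w) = w*(w + 1)*(w + 4)*(w)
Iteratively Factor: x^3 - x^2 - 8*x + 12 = (x + 3)*(x^2 - 4*x + 4) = (x - 2)*(x + 3)*(x - 2)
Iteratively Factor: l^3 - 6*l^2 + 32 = (l - 4)*(l^2 - 2*l - 8) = (l - 4)*(l + 2)*(l - 4)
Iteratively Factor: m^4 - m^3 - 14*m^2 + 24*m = (m - 3)*(m^3 + 2*m^2 - 8*m) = m*(m - 3)*(m^2 + 2*m - 8) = m*(m - 3)*(m + 4)*(m - 2)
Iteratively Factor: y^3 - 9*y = (y)*(y^2 - 9) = y*(y - 3)*(y + 3)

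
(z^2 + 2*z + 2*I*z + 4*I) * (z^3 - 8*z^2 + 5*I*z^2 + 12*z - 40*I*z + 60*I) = z^5 - 6*z^4 + 7*I*z^4 - 14*z^3 - 42*I*z^3 + 84*z^2 - 28*I*z^2 + 40*z + 168*I*z - 240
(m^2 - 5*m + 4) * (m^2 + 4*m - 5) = m^4 - m^3 - 21*m^2 + 41*m - 20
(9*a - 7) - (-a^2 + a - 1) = a^2 + 8*a - 6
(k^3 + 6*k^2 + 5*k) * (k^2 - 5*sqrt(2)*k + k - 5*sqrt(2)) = k^5 - 5*sqrt(2)*k^4 + 7*k^4 - 35*sqrt(2)*k^3 + 11*k^3 - 55*sqrt(2)*k^2 + 5*k^2 - 25*sqrt(2)*k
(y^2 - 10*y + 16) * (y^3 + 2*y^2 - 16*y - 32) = y^5 - 8*y^4 - 20*y^3 + 160*y^2 + 64*y - 512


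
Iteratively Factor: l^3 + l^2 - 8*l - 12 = (l - 3)*(l^2 + 4*l + 4) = (l - 3)*(l + 2)*(l + 2)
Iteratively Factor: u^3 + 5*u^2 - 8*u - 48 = (u - 3)*(u^2 + 8*u + 16) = (u - 3)*(u + 4)*(u + 4)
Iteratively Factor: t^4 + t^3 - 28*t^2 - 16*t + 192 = (t + 4)*(t^3 - 3*t^2 - 16*t + 48) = (t - 3)*(t + 4)*(t^2 - 16) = (t - 4)*(t - 3)*(t + 4)*(t + 4)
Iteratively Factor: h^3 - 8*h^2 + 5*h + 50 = (h - 5)*(h^2 - 3*h - 10) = (h - 5)*(h + 2)*(h - 5)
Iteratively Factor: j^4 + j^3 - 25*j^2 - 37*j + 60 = (j + 4)*(j^3 - 3*j^2 - 13*j + 15) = (j + 3)*(j + 4)*(j^2 - 6*j + 5) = (j - 1)*(j + 3)*(j + 4)*(j - 5)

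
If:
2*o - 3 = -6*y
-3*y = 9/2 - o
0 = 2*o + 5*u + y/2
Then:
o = 3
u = -23/20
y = -1/2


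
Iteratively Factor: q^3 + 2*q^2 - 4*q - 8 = (q + 2)*(q^2 - 4) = (q - 2)*(q + 2)*(q + 2)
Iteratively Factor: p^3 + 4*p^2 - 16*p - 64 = (p - 4)*(p^2 + 8*p + 16) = (p - 4)*(p + 4)*(p + 4)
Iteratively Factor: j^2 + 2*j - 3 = (j - 1)*(j + 3)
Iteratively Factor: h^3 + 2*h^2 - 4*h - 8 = (h + 2)*(h^2 - 4) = (h - 2)*(h + 2)*(h + 2)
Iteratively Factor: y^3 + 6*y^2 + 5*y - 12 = (y + 3)*(y^2 + 3*y - 4) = (y + 3)*(y + 4)*(y - 1)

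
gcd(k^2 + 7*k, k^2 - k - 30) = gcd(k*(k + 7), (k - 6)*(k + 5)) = 1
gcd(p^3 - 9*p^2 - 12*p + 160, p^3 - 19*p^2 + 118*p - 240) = p^2 - 13*p + 40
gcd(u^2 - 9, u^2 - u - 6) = u - 3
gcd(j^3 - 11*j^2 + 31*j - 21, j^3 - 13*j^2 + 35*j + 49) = j - 7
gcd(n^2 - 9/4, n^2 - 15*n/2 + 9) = n - 3/2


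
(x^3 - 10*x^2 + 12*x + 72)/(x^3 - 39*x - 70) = (x^2 - 12*x + 36)/(x^2 - 2*x - 35)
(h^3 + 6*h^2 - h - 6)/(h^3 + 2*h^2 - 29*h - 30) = (h - 1)/(h - 5)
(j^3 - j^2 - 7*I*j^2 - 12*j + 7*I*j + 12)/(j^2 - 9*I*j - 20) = (j^2 - j*(1 + 3*I) + 3*I)/(j - 5*I)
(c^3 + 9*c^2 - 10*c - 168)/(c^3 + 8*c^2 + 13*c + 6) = (c^2 + 3*c - 28)/(c^2 + 2*c + 1)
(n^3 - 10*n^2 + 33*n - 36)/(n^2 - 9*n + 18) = (n^2 - 7*n + 12)/(n - 6)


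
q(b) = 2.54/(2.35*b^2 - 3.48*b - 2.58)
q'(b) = 2.54*(3.48 - 4.7*b)/(2.35*b^2 - 3.48*b - 2.58)^2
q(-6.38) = 0.02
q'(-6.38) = 0.01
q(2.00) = -18.14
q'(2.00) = -767.18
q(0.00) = -0.98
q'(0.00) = 1.33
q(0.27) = -0.76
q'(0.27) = 0.50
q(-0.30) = -1.92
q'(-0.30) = 7.08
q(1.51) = -1.03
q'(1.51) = -1.50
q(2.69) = 0.50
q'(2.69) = -0.91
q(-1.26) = 0.46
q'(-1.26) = 0.78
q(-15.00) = 0.00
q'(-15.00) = 0.00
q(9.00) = 0.02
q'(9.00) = -0.00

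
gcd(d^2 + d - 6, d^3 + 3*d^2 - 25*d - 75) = d + 3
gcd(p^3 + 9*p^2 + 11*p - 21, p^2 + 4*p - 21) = p + 7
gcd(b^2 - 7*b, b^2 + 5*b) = b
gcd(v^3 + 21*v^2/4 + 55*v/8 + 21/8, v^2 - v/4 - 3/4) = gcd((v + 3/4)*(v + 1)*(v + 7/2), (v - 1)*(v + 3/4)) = v + 3/4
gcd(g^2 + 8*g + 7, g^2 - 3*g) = 1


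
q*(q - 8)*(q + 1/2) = q^3 - 15*q^2/2 - 4*q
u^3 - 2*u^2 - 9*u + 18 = (u - 3)*(u - 2)*(u + 3)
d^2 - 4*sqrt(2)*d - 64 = (d - 8*sqrt(2))*(d + 4*sqrt(2))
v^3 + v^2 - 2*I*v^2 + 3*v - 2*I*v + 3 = (v + 1)*(v - 3*I)*(v + I)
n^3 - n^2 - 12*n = n*(n - 4)*(n + 3)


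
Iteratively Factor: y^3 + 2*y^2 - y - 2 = (y + 1)*(y^2 + y - 2) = (y - 1)*(y + 1)*(y + 2)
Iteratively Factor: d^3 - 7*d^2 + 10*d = (d)*(d^2 - 7*d + 10) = d*(d - 2)*(d - 5)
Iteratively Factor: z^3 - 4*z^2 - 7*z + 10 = (z - 5)*(z^2 + z - 2) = (z - 5)*(z + 2)*(z - 1)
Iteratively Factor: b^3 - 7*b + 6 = (b - 1)*(b^2 + b - 6) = (b - 2)*(b - 1)*(b + 3)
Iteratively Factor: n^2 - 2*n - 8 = (n - 4)*(n + 2)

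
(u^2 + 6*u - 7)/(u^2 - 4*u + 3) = (u + 7)/(u - 3)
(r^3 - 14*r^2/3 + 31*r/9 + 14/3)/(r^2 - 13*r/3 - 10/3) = (r^2 - 16*r/3 + 7)/(r - 5)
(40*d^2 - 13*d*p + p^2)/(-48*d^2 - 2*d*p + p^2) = (-5*d + p)/(6*d + p)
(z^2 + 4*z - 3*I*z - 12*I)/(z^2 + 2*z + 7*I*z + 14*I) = (z^2 + z*(4 - 3*I) - 12*I)/(z^2 + z*(2 + 7*I) + 14*I)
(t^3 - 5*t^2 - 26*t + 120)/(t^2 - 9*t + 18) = (t^2 + t - 20)/(t - 3)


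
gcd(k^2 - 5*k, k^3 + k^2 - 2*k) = k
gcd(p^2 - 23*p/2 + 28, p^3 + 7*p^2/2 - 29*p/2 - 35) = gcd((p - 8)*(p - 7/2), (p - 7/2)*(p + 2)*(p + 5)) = p - 7/2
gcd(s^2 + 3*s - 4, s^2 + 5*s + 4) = s + 4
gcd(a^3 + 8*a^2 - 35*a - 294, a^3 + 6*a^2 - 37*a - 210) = a^2 + a - 42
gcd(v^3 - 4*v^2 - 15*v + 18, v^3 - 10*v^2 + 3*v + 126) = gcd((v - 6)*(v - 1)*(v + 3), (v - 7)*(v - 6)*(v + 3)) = v^2 - 3*v - 18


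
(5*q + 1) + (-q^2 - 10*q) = -q^2 - 5*q + 1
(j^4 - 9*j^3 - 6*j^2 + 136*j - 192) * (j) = j^5 - 9*j^4 - 6*j^3 + 136*j^2 - 192*j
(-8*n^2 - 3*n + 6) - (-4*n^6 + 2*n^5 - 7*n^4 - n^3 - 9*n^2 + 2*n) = 4*n^6 - 2*n^5 + 7*n^4 + n^3 + n^2 - 5*n + 6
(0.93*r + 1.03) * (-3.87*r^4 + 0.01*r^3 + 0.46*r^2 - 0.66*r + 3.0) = -3.5991*r^5 - 3.9768*r^4 + 0.4381*r^3 - 0.14*r^2 + 2.1102*r + 3.09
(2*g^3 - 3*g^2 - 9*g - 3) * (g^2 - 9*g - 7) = 2*g^5 - 21*g^4 + 4*g^3 + 99*g^2 + 90*g + 21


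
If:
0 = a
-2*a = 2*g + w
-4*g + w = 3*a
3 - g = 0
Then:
No Solution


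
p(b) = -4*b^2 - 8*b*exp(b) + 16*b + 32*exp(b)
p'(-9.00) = 88.01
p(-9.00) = -467.99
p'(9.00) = -389004.03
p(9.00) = -324303.36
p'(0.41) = 43.94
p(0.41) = 49.16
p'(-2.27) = 38.52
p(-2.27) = -51.75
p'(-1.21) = 35.72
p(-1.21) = -12.79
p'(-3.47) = 45.37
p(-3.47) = -101.82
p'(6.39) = -16194.75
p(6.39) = -11453.87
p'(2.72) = 28.24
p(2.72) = 169.37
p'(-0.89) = 35.90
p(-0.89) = -1.34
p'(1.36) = 56.24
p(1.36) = 96.65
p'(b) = -8*b*exp(b) - 8*b + 24*exp(b) + 16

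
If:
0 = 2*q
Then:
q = 0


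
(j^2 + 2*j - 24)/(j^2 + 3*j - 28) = (j + 6)/(j + 7)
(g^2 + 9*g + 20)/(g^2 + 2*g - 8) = (g + 5)/(g - 2)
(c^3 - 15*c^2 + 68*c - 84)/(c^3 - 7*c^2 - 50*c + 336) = (c^2 - 9*c + 14)/(c^2 - c - 56)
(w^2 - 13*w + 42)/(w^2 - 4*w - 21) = (w - 6)/(w + 3)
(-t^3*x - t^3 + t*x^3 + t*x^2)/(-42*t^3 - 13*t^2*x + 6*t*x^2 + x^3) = t*(t^2*x + t^2 - x^3 - x^2)/(42*t^3 + 13*t^2*x - 6*t*x^2 - x^3)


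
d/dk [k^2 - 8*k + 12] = 2*k - 8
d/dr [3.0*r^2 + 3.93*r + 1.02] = 6.0*r + 3.93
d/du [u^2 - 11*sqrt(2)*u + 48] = 2*u - 11*sqrt(2)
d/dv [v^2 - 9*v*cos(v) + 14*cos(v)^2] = 9*v*sin(v) + 2*v - 14*sin(2*v) - 9*cos(v)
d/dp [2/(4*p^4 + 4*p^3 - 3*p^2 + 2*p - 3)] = 4*(-8*p^3 - 6*p^2 + 3*p - 1)/(4*p^4 + 4*p^3 - 3*p^2 + 2*p - 3)^2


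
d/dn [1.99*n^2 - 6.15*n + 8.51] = 3.98*n - 6.15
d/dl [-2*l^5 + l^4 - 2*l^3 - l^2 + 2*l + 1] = -10*l^4 + 4*l^3 - 6*l^2 - 2*l + 2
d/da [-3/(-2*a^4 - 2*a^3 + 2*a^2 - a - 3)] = 3*(-8*a^3 - 6*a^2 + 4*a - 1)/(2*a^4 + 2*a^3 - 2*a^2 + a + 3)^2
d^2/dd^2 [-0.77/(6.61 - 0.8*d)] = 0.9856/(0.8*d - 6.61)^3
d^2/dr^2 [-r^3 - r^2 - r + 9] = -6*r - 2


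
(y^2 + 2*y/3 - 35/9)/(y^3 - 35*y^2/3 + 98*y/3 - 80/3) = (y + 7/3)/(y^2 - 10*y + 16)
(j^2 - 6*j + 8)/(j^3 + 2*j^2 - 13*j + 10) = (j - 4)/(j^2 + 4*j - 5)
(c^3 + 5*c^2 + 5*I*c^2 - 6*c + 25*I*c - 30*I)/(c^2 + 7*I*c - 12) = (c^3 + 5*c^2*(1 + I) + c*(-6 + 25*I) - 30*I)/(c^2 + 7*I*c - 12)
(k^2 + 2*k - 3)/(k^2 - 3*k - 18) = (k - 1)/(k - 6)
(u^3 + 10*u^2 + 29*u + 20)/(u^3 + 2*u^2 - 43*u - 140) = (u + 1)/(u - 7)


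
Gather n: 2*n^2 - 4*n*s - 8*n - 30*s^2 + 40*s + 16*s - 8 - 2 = 2*n^2 + n*(-4*s - 8) - 30*s^2 + 56*s - 10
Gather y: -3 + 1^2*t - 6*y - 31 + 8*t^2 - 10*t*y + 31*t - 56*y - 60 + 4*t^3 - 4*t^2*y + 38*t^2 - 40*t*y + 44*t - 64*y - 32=4*t^3 + 46*t^2 + 76*t + y*(-4*t^2 - 50*t - 126) - 126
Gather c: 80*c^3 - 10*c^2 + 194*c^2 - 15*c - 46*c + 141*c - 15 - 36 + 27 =80*c^3 + 184*c^2 + 80*c - 24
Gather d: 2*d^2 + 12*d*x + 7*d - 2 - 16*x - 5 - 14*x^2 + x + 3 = 2*d^2 + d*(12*x + 7) - 14*x^2 - 15*x - 4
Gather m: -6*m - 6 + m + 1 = -5*m - 5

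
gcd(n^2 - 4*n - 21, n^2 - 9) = n + 3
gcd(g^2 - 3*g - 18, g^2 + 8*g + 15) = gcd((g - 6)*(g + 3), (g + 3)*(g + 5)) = g + 3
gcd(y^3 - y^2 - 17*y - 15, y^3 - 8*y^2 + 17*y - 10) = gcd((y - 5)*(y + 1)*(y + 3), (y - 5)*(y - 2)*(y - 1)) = y - 5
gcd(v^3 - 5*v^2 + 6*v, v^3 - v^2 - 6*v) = v^2 - 3*v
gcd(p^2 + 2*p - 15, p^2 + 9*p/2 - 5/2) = p + 5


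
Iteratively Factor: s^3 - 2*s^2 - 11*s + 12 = (s - 1)*(s^2 - s - 12) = (s - 4)*(s - 1)*(s + 3)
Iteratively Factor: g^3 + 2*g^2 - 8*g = (g)*(g^2 + 2*g - 8) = g*(g - 2)*(g + 4)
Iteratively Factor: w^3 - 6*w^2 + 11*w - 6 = (w - 2)*(w^2 - 4*w + 3) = (w - 2)*(w - 1)*(w - 3)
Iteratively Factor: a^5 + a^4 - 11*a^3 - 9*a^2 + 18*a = (a + 2)*(a^4 - a^3 - 9*a^2 + 9*a) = (a - 3)*(a + 2)*(a^3 + 2*a^2 - 3*a) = (a - 3)*(a + 2)*(a + 3)*(a^2 - a) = (a - 3)*(a - 1)*(a + 2)*(a + 3)*(a)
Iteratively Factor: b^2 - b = (b - 1)*(b)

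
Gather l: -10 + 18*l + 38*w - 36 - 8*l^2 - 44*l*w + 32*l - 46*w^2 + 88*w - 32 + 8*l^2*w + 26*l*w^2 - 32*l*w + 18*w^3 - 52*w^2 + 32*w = l^2*(8*w - 8) + l*(26*w^2 - 76*w + 50) + 18*w^3 - 98*w^2 + 158*w - 78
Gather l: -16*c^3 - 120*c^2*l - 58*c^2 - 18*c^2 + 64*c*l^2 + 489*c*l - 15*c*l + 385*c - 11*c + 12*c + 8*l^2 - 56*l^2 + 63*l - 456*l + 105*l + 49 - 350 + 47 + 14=-16*c^3 - 76*c^2 + 386*c + l^2*(64*c - 48) + l*(-120*c^2 + 474*c - 288) - 240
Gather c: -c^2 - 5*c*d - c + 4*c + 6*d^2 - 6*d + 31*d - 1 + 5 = -c^2 + c*(3 - 5*d) + 6*d^2 + 25*d + 4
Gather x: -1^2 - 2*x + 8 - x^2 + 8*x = -x^2 + 6*x + 7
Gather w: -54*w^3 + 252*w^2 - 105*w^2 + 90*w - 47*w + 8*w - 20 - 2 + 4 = -54*w^3 + 147*w^2 + 51*w - 18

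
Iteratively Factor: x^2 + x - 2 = (x - 1)*(x + 2)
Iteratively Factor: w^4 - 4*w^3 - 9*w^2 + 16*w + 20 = (w + 2)*(w^3 - 6*w^2 + 3*w + 10) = (w - 2)*(w + 2)*(w^2 - 4*w - 5) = (w - 2)*(w + 1)*(w + 2)*(w - 5)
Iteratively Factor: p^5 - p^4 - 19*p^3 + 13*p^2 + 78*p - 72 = (p + 3)*(p^4 - 4*p^3 - 7*p^2 + 34*p - 24) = (p + 3)^2*(p^3 - 7*p^2 + 14*p - 8) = (p - 2)*(p + 3)^2*(p^2 - 5*p + 4) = (p - 2)*(p - 1)*(p + 3)^2*(p - 4)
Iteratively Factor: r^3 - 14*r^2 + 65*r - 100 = (r - 4)*(r^2 - 10*r + 25) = (r - 5)*(r - 4)*(r - 5)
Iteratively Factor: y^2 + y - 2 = (y - 1)*(y + 2)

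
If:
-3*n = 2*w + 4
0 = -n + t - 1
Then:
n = -2*w/3 - 4/3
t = -2*w/3 - 1/3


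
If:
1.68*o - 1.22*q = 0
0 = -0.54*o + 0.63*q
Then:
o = 0.00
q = 0.00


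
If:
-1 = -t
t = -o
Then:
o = -1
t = 1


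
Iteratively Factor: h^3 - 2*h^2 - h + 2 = (h + 1)*(h^2 - 3*h + 2) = (h - 2)*(h + 1)*(h - 1)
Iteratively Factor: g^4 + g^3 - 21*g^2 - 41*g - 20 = (g + 4)*(g^3 - 3*g^2 - 9*g - 5) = (g + 1)*(g + 4)*(g^2 - 4*g - 5) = (g - 5)*(g + 1)*(g + 4)*(g + 1)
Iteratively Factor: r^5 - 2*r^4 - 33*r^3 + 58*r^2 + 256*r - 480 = (r + 4)*(r^4 - 6*r^3 - 9*r^2 + 94*r - 120) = (r + 4)^2*(r^3 - 10*r^2 + 31*r - 30) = (r - 2)*(r + 4)^2*(r^2 - 8*r + 15) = (r - 5)*(r - 2)*(r + 4)^2*(r - 3)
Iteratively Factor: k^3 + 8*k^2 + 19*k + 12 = (k + 3)*(k^2 + 5*k + 4) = (k + 1)*(k + 3)*(k + 4)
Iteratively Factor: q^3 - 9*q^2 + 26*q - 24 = (q - 3)*(q^2 - 6*q + 8) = (q - 3)*(q - 2)*(q - 4)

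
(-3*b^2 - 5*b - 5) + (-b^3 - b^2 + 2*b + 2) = -b^3 - 4*b^2 - 3*b - 3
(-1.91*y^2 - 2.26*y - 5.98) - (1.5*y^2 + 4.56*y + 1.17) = -3.41*y^2 - 6.82*y - 7.15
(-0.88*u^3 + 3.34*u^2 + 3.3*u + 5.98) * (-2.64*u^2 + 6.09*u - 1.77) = 2.3232*u^5 - 14.1768*u^4 + 13.1862*u^3 - 1.602*u^2 + 30.5772*u - 10.5846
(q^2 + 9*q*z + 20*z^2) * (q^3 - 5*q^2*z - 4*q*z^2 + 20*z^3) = q^5 + 4*q^4*z - 29*q^3*z^2 - 116*q^2*z^3 + 100*q*z^4 + 400*z^5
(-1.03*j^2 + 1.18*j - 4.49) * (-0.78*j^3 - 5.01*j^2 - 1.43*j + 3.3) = 0.8034*j^5 + 4.2399*j^4 - 0.936699999999999*j^3 + 17.4085*j^2 + 10.3147*j - 14.817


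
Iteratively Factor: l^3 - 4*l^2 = (l)*(l^2 - 4*l) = l^2*(l - 4)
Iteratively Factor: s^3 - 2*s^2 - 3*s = (s + 1)*(s^2 - 3*s) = (s - 3)*(s + 1)*(s)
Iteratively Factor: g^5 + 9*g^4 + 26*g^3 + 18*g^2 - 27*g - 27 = (g + 3)*(g^4 + 6*g^3 + 8*g^2 - 6*g - 9) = (g + 1)*(g + 3)*(g^3 + 5*g^2 + 3*g - 9) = (g + 1)*(g + 3)^2*(g^2 + 2*g - 3) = (g - 1)*(g + 1)*(g + 3)^2*(g + 3)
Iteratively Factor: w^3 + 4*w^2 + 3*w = (w + 1)*(w^2 + 3*w) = w*(w + 1)*(w + 3)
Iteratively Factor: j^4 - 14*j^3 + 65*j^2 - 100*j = (j - 5)*(j^3 - 9*j^2 + 20*j) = (j - 5)*(j - 4)*(j^2 - 5*j) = (j - 5)^2*(j - 4)*(j)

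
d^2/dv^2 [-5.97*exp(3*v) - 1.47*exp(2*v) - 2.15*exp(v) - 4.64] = (-53.73*exp(2*v) - 5.88*exp(v) - 2.15)*exp(v)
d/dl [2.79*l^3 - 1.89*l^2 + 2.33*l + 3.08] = 8.37*l^2 - 3.78*l + 2.33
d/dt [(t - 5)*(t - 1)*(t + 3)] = 3*t^2 - 6*t - 13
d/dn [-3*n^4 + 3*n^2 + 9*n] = -12*n^3 + 6*n + 9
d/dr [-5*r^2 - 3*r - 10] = -10*r - 3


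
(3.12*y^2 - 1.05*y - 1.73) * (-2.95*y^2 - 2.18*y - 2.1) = -9.204*y^4 - 3.7041*y^3 + 0.8405*y^2 + 5.9764*y + 3.633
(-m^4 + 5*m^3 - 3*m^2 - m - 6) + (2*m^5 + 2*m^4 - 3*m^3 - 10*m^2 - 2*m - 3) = 2*m^5 + m^4 + 2*m^3 - 13*m^2 - 3*m - 9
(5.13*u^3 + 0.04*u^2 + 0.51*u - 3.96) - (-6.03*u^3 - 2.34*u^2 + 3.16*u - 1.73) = 11.16*u^3 + 2.38*u^2 - 2.65*u - 2.23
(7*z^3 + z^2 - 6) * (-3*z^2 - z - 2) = -21*z^5 - 10*z^4 - 15*z^3 + 16*z^2 + 6*z + 12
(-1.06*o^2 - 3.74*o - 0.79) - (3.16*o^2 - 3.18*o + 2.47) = -4.22*o^2 - 0.56*o - 3.26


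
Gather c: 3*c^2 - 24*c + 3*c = 3*c^2 - 21*c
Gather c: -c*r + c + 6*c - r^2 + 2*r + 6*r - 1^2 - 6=c*(7 - r) - r^2 + 8*r - 7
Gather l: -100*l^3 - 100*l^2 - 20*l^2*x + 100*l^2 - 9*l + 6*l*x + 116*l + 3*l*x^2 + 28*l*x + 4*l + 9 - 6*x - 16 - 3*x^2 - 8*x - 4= -100*l^3 - 20*l^2*x + l*(3*x^2 + 34*x + 111) - 3*x^2 - 14*x - 11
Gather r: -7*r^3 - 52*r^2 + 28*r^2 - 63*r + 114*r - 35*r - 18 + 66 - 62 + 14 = -7*r^3 - 24*r^2 + 16*r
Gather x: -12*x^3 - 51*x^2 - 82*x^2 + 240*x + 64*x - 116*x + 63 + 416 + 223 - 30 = -12*x^3 - 133*x^2 + 188*x + 672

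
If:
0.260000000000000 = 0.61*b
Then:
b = 0.43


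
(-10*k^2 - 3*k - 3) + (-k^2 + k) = -11*k^2 - 2*k - 3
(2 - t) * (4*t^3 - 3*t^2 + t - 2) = -4*t^4 + 11*t^3 - 7*t^2 + 4*t - 4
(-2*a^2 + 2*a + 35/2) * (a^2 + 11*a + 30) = -2*a^4 - 20*a^3 - 41*a^2/2 + 505*a/2 + 525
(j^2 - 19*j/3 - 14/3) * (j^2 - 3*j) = j^4 - 28*j^3/3 + 43*j^2/3 + 14*j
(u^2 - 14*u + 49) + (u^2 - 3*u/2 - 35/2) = 2*u^2 - 31*u/2 + 63/2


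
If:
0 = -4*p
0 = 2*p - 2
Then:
No Solution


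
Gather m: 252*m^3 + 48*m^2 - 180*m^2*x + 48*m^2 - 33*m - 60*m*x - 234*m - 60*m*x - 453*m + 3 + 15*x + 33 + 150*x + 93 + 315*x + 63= 252*m^3 + m^2*(96 - 180*x) + m*(-120*x - 720) + 480*x + 192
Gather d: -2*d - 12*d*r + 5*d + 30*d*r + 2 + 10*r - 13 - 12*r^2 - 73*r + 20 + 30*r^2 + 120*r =d*(18*r + 3) + 18*r^2 + 57*r + 9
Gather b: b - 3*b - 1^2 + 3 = 2 - 2*b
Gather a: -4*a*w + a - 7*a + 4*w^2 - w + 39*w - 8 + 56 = a*(-4*w - 6) + 4*w^2 + 38*w + 48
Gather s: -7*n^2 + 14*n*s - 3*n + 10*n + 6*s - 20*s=-7*n^2 + 7*n + s*(14*n - 14)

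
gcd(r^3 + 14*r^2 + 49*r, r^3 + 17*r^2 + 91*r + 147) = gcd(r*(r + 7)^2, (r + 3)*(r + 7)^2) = r^2 + 14*r + 49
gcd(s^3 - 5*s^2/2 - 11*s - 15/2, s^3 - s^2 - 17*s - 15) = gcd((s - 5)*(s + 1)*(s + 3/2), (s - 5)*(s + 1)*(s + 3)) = s^2 - 4*s - 5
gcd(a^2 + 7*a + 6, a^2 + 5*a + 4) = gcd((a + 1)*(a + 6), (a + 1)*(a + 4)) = a + 1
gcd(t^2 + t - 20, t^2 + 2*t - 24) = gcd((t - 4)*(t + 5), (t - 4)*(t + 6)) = t - 4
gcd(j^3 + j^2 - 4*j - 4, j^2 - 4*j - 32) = 1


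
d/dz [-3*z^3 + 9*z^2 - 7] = 9*z*(2 - z)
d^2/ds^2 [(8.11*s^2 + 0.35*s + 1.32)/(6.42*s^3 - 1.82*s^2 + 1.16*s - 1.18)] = (668.530007999999*s^6 + 86.5544400000001*s^5 + 265.949784*s^4 + 644.7084*s^3 + 12.531336*s^2 + 38.768088*s + 21.425608)/(264.609288*s^9 - 225.041544*s^8 + 207.229896*s^7 - 233.258048*s^6 + 120.16896*s^5 - 71.799048*s^4 + 43.325816*s^3 - 12.365928*s^2 + 4.845552*s - 1.643032)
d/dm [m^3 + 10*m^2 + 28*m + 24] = 3*m^2 + 20*m + 28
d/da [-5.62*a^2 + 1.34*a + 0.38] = 1.34 - 11.24*a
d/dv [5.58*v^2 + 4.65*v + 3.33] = 11.16*v + 4.65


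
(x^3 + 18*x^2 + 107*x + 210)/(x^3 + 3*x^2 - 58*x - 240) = (x + 7)/(x - 8)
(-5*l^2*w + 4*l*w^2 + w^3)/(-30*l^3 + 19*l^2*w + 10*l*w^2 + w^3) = w/(6*l + w)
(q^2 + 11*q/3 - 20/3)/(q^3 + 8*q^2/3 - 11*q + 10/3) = (3*q - 4)/(3*q^2 - 7*q + 2)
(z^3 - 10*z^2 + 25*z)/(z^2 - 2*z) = (z^2 - 10*z + 25)/(z - 2)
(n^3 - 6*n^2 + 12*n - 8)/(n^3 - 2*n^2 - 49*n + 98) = (n^2 - 4*n + 4)/(n^2 - 49)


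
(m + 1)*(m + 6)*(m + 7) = m^3 + 14*m^2 + 55*m + 42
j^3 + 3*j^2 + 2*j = j*(j + 1)*(j + 2)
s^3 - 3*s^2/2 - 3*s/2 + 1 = (s - 2)*(s - 1/2)*(s + 1)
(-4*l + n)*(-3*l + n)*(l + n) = 12*l^3 + 5*l^2*n - 6*l*n^2 + n^3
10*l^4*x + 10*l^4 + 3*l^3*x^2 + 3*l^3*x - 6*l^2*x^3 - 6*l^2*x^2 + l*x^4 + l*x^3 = (-5*l + x)*(-2*l + x)*(l + x)*(l*x + l)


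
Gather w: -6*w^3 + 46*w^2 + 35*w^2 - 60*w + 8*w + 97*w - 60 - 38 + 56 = -6*w^3 + 81*w^2 + 45*w - 42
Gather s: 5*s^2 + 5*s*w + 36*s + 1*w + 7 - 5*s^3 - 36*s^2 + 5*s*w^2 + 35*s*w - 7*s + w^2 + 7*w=-5*s^3 - 31*s^2 + s*(5*w^2 + 40*w + 29) + w^2 + 8*w + 7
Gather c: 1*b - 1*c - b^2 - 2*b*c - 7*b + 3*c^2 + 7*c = -b^2 - 6*b + 3*c^2 + c*(6 - 2*b)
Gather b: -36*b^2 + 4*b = -36*b^2 + 4*b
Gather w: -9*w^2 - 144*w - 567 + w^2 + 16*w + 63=-8*w^2 - 128*w - 504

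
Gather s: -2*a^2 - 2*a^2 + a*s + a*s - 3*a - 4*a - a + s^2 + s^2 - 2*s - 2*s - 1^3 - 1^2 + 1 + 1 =-4*a^2 - 8*a + 2*s^2 + s*(2*a - 4)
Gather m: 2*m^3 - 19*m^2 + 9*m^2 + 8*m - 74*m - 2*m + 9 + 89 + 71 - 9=2*m^3 - 10*m^2 - 68*m + 160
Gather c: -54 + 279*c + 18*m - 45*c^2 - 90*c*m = -45*c^2 + c*(279 - 90*m) + 18*m - 54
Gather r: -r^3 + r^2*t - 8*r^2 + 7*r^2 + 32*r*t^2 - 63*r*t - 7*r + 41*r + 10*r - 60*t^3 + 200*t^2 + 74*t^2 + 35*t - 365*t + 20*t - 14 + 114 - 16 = -r^3 + r^2*(t - 1) + r*(32*t^2 - 63*t + 44) - 60*t^3 + 274*t^2 - 310*t + 84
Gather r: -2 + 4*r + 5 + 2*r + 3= 6*r + 6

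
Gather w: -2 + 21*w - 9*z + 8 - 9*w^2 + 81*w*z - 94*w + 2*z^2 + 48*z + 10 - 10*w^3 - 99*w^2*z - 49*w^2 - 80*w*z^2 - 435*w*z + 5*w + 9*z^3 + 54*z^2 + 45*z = -10*w^3 + w^2*(-99*z - 58) + w*(-80*z^2 - 354*z - 68) + 9*z^3 + 56*z^2 + 84*z + 16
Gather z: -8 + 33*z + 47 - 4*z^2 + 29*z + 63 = -4*z^2 + 62*z + 102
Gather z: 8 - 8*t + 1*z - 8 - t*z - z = -t*z - 8*t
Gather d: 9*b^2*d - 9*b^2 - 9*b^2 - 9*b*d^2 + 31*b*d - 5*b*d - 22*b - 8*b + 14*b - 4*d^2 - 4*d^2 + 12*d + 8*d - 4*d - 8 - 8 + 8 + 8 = -18*b^2 - 16*b + d^2*(-9*b - 8) + d*(9*b^2 + 26*b + 16)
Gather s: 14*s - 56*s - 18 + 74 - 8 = 48 - 42*s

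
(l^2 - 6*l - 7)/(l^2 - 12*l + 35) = (l + 1)/(l - 5)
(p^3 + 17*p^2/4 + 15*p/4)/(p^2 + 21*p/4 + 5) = p*(p + 3)/(p + 4)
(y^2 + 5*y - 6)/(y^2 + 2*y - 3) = (y + 6)/(y + 3)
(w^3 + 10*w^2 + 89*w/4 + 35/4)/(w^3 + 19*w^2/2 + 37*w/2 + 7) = (w + 5/2)/(w + 2)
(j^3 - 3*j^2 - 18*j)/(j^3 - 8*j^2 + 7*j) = (j^2 - 3*j - 18)/(j^2 - 8*j + 7)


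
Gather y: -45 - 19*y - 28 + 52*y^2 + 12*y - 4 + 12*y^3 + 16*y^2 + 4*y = 12*y^3 + 68*y^2 - 3*y - 77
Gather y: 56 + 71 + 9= 136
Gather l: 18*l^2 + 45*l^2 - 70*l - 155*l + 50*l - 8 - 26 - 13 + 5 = 63*l^2 - 175*l - 42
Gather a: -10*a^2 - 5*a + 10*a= -10*a^2 + 5*a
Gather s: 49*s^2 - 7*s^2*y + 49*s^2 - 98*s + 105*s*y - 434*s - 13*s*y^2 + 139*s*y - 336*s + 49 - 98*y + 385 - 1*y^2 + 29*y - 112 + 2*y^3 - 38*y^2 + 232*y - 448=s^2*(98 - 7*y) + s*(-13*y^2 + 244*y - 868) + 2*y^3 - 39*y^2 + 163*y - 126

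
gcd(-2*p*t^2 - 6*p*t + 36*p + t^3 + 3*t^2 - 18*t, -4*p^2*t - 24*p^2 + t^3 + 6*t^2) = 2*p*t + 12*p - t^2 - 6*t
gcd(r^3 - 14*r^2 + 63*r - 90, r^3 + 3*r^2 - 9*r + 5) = 1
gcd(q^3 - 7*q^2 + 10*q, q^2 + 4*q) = q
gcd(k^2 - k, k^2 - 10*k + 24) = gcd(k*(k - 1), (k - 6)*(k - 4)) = 1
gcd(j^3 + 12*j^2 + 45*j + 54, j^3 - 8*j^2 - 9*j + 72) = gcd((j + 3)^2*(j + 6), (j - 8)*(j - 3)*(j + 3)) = j + 3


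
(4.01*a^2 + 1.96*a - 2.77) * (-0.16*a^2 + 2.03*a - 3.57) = -0.6416*a^4 + 7.8267*a^3 - 9.8937*a^2 - 12.6203*a + 9.8889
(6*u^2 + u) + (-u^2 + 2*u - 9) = 5*u^2 + 3*u - 9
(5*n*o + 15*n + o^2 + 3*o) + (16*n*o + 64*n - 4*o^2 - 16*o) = 21*n*o + 79*n - 3*o^2 - 13*o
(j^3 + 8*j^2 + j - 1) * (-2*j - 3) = -2*j^4 - 19*j^3 - 26*j^2 - j + 3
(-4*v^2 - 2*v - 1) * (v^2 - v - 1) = -4*v^4 + 2*v^3 + 5*v^2 + 3*v + 1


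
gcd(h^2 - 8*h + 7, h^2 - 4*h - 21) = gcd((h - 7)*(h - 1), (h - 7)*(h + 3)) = h - 7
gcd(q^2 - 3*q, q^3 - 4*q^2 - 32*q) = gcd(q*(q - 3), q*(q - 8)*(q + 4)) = q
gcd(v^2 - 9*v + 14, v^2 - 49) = v - 7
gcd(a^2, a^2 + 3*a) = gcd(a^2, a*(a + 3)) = a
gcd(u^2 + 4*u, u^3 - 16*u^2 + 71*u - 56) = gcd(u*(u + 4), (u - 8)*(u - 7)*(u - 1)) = 1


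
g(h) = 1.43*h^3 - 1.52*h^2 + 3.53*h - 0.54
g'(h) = 4.29*h^2 - 3.04*h + 3.53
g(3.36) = 48.40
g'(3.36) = 41.75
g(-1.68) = -17.54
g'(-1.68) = 20.75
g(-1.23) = -9.84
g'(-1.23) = 13.76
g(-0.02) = -0.61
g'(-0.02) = 3.59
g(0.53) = 1.12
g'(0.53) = 3.12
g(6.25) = 311.27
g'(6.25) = 152.11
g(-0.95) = -6.49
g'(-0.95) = 10.29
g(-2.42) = -38.25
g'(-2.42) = 36.01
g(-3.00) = -63.42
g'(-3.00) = 51.26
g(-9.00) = -1197.90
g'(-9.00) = 378.38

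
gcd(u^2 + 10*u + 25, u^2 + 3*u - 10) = u + 5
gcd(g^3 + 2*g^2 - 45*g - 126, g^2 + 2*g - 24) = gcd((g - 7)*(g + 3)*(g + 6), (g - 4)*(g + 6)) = g + 6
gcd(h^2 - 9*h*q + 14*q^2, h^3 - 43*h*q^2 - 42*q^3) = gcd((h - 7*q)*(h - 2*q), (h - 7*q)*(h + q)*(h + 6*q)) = -h + 7*q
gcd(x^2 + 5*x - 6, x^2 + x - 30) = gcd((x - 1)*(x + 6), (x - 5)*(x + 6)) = x + 6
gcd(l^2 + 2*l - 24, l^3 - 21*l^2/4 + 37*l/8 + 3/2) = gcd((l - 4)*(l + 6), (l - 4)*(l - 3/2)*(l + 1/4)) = l - 4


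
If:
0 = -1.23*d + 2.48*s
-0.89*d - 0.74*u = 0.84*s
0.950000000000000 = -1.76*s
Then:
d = -1.09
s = -0.54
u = 1.92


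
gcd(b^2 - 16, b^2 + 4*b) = b + 4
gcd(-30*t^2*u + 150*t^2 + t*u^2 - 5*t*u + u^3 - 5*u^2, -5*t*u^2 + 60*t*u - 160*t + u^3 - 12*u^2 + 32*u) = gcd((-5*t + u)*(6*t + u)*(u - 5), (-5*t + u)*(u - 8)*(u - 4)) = 5*t - u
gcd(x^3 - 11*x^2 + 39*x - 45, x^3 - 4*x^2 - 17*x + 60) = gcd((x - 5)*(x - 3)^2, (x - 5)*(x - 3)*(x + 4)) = x^2 - 8*x + 15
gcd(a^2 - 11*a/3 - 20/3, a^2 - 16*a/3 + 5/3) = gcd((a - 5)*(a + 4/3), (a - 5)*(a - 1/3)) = a - 5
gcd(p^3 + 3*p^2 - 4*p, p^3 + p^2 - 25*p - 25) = 1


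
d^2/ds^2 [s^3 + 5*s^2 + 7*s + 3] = 6*s + 10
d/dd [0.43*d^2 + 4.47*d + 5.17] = 0.86*d + 4.47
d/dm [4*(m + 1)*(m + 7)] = 8*m + 32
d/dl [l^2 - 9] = 2*l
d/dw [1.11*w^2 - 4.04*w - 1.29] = 2.22*w - 4.04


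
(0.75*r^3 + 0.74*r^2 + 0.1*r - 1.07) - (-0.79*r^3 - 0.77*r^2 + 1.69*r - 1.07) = 1.54*r^3 + 1.51*r^2 - 1.59*r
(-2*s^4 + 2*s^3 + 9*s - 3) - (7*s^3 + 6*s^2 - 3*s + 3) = -2*s^4 - 5*s^3 - 6*s^2 + 12*s - 6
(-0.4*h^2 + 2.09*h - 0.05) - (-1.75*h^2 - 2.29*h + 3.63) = 1.35*h^2 + 4.38*h - 3.68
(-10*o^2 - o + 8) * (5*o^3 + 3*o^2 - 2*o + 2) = -50*o^5 - 35*o^4 + 57*o^3 + 6*o^2 - 18*o + 16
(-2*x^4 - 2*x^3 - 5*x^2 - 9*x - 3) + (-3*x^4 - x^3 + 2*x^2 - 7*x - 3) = -5*x^4 - 3*x^3 - 3*x^2 - 16*x - 6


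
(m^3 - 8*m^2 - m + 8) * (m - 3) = m^4 - 11*m^3 + 23*m^2 + 11*m - 24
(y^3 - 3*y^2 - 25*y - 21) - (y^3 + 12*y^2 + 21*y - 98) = -15*y^2 - 46*y + 77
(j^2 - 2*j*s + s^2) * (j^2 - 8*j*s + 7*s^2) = j^4 - 10*j^3*s + 24*j^2*s^2 - 22*j*s^3 + 7*s^4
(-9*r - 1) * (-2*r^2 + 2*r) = 18*r^3 - 16*r^2 - 2*r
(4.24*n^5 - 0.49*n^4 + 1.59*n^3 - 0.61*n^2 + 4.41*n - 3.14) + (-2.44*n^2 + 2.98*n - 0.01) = 4.24*n^5 - 0.49*n^4 + 1.59*n^3 - 3.05*n^2 + 7.39*n - 3.15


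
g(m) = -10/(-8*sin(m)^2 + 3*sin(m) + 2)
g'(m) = -10*(16*sin(m)*cos(m) - 3*cos(m))/(-8*sin(m)^2 + 3*sin(m) + 2)^2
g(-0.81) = 2.29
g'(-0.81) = 5.27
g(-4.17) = 7.70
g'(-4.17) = 32.74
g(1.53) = 3.35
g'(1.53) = -0.59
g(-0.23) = -11.11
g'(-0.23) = 79.86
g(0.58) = -8.06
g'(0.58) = -31.31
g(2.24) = 17.60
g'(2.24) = 183.44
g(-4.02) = 23.22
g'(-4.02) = 320.70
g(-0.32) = -37.78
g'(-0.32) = 1088.43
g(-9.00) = 16.80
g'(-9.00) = -246.84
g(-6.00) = -4.52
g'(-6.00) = -2.88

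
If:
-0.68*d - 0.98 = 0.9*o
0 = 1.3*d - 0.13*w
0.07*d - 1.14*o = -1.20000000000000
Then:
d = -2.62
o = 0.89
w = -26.21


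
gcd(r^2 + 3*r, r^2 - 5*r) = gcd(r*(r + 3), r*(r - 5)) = r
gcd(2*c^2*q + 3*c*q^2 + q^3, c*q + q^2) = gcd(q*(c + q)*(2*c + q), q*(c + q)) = c*q + q^2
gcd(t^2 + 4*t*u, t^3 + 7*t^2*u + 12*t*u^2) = t^2 + 4*t*u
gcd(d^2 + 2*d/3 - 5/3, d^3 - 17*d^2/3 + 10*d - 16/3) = d - 1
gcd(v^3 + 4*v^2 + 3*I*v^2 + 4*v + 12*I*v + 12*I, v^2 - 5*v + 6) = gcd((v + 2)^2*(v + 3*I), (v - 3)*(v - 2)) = 1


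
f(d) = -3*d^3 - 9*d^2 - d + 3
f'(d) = -9*d^2 - 18*d - 1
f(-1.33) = -4.53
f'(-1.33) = 7.02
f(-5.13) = 176.29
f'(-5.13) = -145.51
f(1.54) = -30.84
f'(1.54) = -50.06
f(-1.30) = -4.32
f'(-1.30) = 7.19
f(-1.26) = -4.03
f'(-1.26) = 7.39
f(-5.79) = 289.39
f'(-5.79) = -198.50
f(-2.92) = 3.87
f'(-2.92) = -25.18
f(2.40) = -92.71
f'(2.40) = -96.04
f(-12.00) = 3903.00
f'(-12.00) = -1081.00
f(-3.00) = 6.00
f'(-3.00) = -28.00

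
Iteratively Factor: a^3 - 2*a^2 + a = (a - 1)*(a^2 - a) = a*(a - 1)*(a - 1)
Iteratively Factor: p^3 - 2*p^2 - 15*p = (p)*(p^2 - 2*p - 15) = p*(p + 3)*(p - 5)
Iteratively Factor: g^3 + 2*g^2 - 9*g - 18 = (g - 3)*(g^2 + 5*g + 6) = (g - 3)*(g + 3)*(g + 2)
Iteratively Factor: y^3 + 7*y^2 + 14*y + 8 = (y + 1)*(y^2 + 6*y + 8) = (y + 1)*(y + 2)*(y + 4)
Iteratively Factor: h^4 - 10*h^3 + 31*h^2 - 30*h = (h)*(h^3 - 10*h^2 + 31*h - 30) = h*(h - 2)*(h^2 - 8*h + 15) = h*(h - 3)*(h - 2)*(h - 5)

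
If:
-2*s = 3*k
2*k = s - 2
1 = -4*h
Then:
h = -1/4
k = -4/7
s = 6/7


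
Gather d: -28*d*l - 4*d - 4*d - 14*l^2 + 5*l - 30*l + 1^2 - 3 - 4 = d*(-28*l - 8) - 14*l^2 - 25*l - 6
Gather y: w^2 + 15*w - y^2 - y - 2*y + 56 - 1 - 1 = w^2 + 15*w - y^2 - 3*y + 54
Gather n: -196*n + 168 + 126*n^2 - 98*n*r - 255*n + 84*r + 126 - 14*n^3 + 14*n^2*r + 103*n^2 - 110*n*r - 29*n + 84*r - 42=-14*n^3 + n^2*(14*r + 229) + n*(-208*r - 480) + 168*r + 252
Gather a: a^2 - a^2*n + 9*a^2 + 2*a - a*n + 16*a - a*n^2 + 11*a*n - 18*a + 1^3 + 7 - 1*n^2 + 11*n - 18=a^2*(10 - n) + a*(-n^2 + 10*n) - n^2 + 11*n - 10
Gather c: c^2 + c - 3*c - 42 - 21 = c^2 - 2*c - 63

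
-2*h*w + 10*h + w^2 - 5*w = (-2*h + w)*(w - 5)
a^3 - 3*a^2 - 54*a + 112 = (a - 8)*(a - 2)*(a + 7)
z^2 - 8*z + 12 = (z - 6)*(z - 2)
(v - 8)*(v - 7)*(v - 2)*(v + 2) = v^4 - 15*v^3 + 52*v^2 + 60*v - 224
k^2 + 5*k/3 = k*(k + 5/3)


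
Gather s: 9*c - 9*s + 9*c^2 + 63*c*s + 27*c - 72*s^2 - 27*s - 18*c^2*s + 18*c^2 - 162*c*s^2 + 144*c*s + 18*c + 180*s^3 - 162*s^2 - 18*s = 27*c^2 + 54*c + 180*s^3 + s^2*(-162*c - 234) + s*(-18*c^2 + 207*c - 54)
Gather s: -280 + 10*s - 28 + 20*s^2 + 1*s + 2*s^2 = 22*s^2 + 11*s - 308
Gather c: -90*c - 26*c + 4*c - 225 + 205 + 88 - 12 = 56 - 112*c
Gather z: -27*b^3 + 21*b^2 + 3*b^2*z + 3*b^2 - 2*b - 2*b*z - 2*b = -27*b^3 + 24*b^2 - 4*b + z*(3*b^2 - 2*b)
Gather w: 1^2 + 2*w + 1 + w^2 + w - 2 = w^2 + 3*w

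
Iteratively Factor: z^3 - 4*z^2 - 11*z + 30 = (z + 3)*(z^2 - 7*z + 10) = (z - 2)*(z + 3)*(z - 5)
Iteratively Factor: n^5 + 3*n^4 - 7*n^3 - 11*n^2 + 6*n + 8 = (n + 1)*(n^4 + 2*n^3 - 9*n^2 - 2*n + 8) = (n - 2)*(n + 1)*(n^3 + 4*n^2 - n - 4) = (n - 2)*(n - 1)*(n + 1)*(n^2 + 5*n + 4) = (n - 2)*(n - 1)*(n + 1)*(n + 4)*(n + 1)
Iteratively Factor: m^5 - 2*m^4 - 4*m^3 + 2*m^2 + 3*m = (m - 1)*(m^4 - m^3 - 5*m^2 - 3*m) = (m - 3)*(m - 1)*(m^3 + 2*m^2 + m) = m*(m - 3)*(m - 1)*(m^2 + 2*m + 1) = m*(m - 3)*(m - 1)*(m + 1)*(m + 1)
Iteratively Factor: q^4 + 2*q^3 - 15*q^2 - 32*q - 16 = (q + 1)*(q^3 + q^2 - 16*q - 16) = (q + 1)^2*(q^2 - 16) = (q - 4)*(q + 1)^2*(q + 4)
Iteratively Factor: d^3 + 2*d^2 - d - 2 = (d + 2)*(d^2 - 1) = (d + 1)*(d + 2)*(d - 1)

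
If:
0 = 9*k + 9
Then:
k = -1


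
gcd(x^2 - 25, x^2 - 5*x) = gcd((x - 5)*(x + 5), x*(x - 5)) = x - 5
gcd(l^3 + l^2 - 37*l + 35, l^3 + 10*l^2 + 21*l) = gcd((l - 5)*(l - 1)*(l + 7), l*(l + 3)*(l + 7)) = l + 7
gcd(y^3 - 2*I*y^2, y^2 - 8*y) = y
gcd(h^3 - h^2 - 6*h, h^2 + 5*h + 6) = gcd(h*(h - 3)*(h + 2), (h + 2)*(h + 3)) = h + 2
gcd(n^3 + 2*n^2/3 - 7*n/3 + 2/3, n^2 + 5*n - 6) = n - 1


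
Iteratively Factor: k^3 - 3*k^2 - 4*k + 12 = (k + 2)*(k^2 - 5*k + 6) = (k - 3)*(k + 2)*(k - 2)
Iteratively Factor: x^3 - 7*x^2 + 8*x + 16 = (x + 1)*(x^2 - 8*x + 16) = (x - 4)*(x + 1)*(x - 4)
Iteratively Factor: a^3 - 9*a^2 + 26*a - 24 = (a - 2)*(a^2 - 7*a + 12) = (a - 3)*(a - 2)*(a - 4)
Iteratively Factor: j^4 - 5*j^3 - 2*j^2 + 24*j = (j)*(j^3 - 5*j^2 - 2*j + 24) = j*(j - 3)*(j^2 - 2*j - 8) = j*(j - 4)*(j - 3)*(j + 2)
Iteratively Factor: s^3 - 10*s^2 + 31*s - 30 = (s - 2)*(s^2 - 8*s + 15) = (s - 3)*(s - 2)*(s - 5)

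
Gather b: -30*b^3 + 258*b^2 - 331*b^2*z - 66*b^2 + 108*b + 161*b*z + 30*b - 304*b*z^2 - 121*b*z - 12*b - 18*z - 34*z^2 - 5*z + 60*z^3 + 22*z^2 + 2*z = -30*b^3 + b^2*(192 - 331*z) + b*(-304*z^2 + 40*z + 126) + 60*z^3 - 12*z^2 - 21*z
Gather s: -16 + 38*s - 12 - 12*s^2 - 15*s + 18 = -12*s^2 + 23*s - 10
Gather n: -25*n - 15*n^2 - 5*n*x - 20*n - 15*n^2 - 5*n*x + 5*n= -30*n^2 + n*(-10*x - 40)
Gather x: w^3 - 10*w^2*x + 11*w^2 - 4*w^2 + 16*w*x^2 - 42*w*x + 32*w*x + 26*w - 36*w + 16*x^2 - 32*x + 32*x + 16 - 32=w^3 + 7*w^2 - 10*w + x^2*(16*w + 16) + x*(-10*w^2 - 10*w) - 16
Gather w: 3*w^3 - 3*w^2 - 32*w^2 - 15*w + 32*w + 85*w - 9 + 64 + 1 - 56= 3*w^3 - 35*w^2 + 102*w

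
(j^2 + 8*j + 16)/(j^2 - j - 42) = (j^2 + 8*j + 16)/(j^2 - j - 42)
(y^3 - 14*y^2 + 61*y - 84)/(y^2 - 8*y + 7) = (y^2 - 7*y + 12)/(y - 1)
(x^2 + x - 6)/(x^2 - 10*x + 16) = (x + 3)/(x - 8)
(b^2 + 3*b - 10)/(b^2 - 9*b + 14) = (b + 5)/(b - 7)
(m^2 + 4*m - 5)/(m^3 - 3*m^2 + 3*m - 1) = (m + 5)/(m^2 - 2*m + 1)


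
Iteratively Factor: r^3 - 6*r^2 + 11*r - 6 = (r - 1)*(r^2 - 5*r + 6) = (r - 2)*(r - 1)*(r - 3)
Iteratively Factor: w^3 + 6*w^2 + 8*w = (w)*(w^2 + 6*w + 8) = w*(w + 2)*(w + 4)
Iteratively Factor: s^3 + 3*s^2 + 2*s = (s + 2)*(s^2 + s) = s*(s + 2)*(s + 1)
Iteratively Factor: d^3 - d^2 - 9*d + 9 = (d + 3)*(d^2 - 4*d + 3) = (d - 1)*(d + 3)*(d - 3)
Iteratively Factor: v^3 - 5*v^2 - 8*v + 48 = (v - 4)*(v^2 - v - 12) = (v - 4)^2*(v + 3)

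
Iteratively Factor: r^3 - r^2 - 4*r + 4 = (r - 2)*(r^2 + r - 2) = (r - 2)*(r - 1)*(r + 2)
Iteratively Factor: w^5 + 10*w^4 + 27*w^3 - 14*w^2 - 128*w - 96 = (w + 1)*(w^4 + 9*w^3 + 18*w^2 - 32*w - 96) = (w + 1)*(w + 3)*(w^3 + 6*w^2 - 32) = (w - 2)*(w + 1)*(w + 3)*(w^2 + 8*w + 16) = (w - 2)*(w + 1)*(w + 3)*(w + 4)*(w + 4)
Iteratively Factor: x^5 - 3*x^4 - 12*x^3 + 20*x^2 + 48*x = (x + 2)*(x^4 - 5*x^3 - 2*x^2 + 24*x) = (x + 2)^2*(x^3 - 7*x^2 + 12*x) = x*(x + 2)^2*(x^2 - 7*x + 12) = x*(x - 4)*(x + 2)^2*(x - 3)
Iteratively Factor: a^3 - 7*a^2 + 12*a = (a - 4)*(a^2 - 3*a) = (a - 4)*(a - 3)*(a)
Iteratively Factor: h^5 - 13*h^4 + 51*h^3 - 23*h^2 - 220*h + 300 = (h - 5)*(h^4 - 8*h^3 + 11*h^2 + 32*h - 60) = (h - 5)*(h + 2)*(h^3 - 10*h^2 + 31*h - 30) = (h - 5)*(h - 2)*(h + 2)*(h^2 - 8*h + 15) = (h - 5)^2*(h - 2)*(h + 2)*(h - 3)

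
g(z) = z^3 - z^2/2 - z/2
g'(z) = 3*z^2 - z - 1/2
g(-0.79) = -0.41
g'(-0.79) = 2.16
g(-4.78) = -118.25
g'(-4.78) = 72.83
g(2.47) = 10.78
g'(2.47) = 15.33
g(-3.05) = -31.50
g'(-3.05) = 30.46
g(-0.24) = 0.08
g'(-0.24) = -0.09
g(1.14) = 0.26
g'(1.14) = 2.26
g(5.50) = 148.50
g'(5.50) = 84.75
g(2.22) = 7.37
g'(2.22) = 12.07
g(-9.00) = -765.00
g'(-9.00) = 251.50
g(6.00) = 195.00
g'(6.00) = 101.50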